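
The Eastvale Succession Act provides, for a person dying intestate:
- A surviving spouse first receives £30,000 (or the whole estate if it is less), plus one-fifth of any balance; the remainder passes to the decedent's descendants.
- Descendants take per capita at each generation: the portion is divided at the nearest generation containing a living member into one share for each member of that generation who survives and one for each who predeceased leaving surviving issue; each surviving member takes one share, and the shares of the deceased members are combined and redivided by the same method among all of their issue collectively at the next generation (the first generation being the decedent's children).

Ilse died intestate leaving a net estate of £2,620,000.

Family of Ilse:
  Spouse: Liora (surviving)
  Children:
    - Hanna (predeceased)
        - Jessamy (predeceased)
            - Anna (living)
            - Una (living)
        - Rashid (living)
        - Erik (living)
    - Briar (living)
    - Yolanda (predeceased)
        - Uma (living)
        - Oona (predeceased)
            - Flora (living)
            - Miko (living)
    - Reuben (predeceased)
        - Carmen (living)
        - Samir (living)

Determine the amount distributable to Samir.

Liora first takes £30,000, leaving a balance of £2,590,000. Liora then takes one-fifth of the balance (£518,000), for a total of £548,000. The remaining £2,072,000 passes to the descendants.
The descendants' portion (£2,072,000) is divided at the children's generation into 4 shares of £518,000. Briar takes £518,000. The 3 shares of the deceased (Hanna, Yolanda, and Reuben) are combined into a pool of £1,554,000.
That pool (£1,554,000) is divided at the grandchildren's generation into 7 shares of £222,000. Rashid, Erik, Uma, Carmen, and Samir each take £222,000. The 2 shares of the deceased (Jessamy and Oona) are combined into a pool of £444,000.
That pool (£444,000) is divided at the great-grandchildren's generation equally among Anna, Una, Flora, and Miko: £111,000 each.

Samir receives £222,000.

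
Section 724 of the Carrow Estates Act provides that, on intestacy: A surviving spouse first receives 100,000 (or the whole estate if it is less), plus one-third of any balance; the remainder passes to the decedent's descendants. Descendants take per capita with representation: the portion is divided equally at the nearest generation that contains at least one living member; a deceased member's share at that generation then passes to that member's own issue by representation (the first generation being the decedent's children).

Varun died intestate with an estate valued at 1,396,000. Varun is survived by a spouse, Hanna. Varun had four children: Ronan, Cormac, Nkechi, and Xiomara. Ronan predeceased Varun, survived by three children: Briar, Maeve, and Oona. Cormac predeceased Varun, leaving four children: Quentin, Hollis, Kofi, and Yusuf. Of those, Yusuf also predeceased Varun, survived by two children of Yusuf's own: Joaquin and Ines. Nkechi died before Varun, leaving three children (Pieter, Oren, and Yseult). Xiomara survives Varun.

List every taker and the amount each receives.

Hanna: 532,000; Briar: 72,000; Maeve: 72,000; Oona: 72,000; Quentin: 54,000; Hollis: 54,000; Kofi: 54,000; Joaquin: 27,000; Ines: 27,000; Pieter: 72,000; Oren: 72,000; Yseult: 72,000; Xiomara: 216,000

Hanna first takes 100,000, leaving a balance of 1,296,000. Hanna then takes one-third of the balance (432,000), for a total of 532,000. The remaining 864,000 passes to the descendants.
The descendants' portion (864,000) is divided into 4 shares of 216,000: Xiomara takes 216,000; Ronan's 216,000 share passes to Ronan's issue; Cormac's 216,000 share passes to Cormac's issue; Nkechi's 216,000 share passes to Nkechi's issue.
Ronan's share (216,000) is divided into 3 shares of 72,000: Briar, Maeve, and Oona each take 72,000.
Cormac's share (216,000) is divided into 4 shares of 54,000: Quentin, Hollis, and Kofi each take 54,000; Yusuf's 54,000 share passes to Yusuf's issue.
Yusuf's share (54,000) is divided into 2 shares of 27,000: Joaquin and Ines each take 27,000.
Nkechi's share (216,000) is divided into 3 shares of 72,000: Pieter, Oren, and Yseult each take 72,000.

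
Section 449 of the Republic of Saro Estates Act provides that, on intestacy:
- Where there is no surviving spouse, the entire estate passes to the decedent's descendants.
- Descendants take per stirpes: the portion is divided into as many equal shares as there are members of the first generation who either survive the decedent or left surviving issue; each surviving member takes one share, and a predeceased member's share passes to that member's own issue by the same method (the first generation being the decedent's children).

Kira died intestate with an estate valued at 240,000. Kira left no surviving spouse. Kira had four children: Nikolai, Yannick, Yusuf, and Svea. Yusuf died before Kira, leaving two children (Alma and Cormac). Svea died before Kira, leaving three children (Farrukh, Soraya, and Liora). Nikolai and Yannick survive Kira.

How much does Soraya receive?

The entire 240,000 passes to the descendants.
That amount (240,000) is divided into 4 shares of 60,000: Nikolai and Yannick each take 60,000; Yusuf's 60,000 share passes to Yusuf's issue; Svea's 60,000 share passes to Svea's issue.
Yusuf's share (60,000) is divided into 2 shares of 30,000: Alma and Cormac each take 30,000.
Svea's share (60,000) is divided into 3 shares of 20,000: Farrukh, Soraya, and Liora each take 20,000.

Soraya receives 20,000.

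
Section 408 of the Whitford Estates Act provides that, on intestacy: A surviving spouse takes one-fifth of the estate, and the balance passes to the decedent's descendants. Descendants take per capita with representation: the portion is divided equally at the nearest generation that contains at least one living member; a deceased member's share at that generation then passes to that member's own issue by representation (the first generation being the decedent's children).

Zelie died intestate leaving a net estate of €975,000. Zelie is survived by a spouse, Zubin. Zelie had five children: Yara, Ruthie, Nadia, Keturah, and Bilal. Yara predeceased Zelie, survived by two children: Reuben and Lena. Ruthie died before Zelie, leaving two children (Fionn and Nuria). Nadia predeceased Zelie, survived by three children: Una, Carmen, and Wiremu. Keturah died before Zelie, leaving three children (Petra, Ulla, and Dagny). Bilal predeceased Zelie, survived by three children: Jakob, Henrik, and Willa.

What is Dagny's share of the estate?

Zubin takes one-fifth of €975,000 = €195,000. The remaining €780,000 passes to the descendants.
No child survives, so the initial division is made at the grandchildren's generation.
The descendants' portion (€780,000) is divided into 13 shares of €60,000: Reuben, Lena, Fionn, Nuria, Una, Carmen, Wiremu, Petra, Ulla, Dagny, Jakob, Henrik, and Willa each take €60,000.

Dagny receives €60,000.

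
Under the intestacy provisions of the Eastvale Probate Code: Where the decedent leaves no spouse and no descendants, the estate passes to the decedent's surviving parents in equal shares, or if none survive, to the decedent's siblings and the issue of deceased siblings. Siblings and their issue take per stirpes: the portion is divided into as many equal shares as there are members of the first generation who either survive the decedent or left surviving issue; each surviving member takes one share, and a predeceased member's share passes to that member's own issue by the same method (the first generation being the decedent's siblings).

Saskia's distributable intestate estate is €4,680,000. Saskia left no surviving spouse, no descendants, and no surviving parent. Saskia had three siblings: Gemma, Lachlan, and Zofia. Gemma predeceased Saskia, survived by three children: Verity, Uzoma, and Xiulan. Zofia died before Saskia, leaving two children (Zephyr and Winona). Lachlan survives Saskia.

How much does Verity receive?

Verity receives €520,000.

The entire €4,680,000 passes to the siblings and their issue.
That amount (€4,680,000) is divided into 3 shares of €1,560,000: Lachlan takes €1,560,000; Gemma's €1,560,000 share passes to Gemma's issue; Zofia's €1,560,000 share passes to Zofia's issue.
Gemma's share (€1,560,000) is divided into 3 shares of €520,000: Verity, Uzoma, and Xiulan each take €520,000.
Zofia's share (€1,560,000) is divided into 2 shares of €780,000: Zephyr and Winona each take €780,000.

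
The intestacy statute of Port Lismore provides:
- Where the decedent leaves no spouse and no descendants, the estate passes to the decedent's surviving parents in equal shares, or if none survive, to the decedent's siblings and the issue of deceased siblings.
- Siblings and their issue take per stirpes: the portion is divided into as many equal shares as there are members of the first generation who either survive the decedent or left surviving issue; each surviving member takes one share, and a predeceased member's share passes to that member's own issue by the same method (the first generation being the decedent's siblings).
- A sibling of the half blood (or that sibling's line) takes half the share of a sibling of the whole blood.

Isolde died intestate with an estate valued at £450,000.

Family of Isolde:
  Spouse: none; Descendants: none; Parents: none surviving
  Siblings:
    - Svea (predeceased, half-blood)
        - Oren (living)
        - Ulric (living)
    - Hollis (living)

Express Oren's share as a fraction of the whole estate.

Oren receives 1/6 of the estate.

The entire £450,000 passes to the siblings and their issue.
Counting each half-blood sibling's line as half a unit, there are 3/2 units in £450,000, so one unit is £300,000. Whole-blood lines (Hollis) take £300,000 each; half-blood lines (Svea) take £150,000 each.
Svea's share (£150,000) is divided into 2 shares of £75,000: Oren and Ulric each take £75,000.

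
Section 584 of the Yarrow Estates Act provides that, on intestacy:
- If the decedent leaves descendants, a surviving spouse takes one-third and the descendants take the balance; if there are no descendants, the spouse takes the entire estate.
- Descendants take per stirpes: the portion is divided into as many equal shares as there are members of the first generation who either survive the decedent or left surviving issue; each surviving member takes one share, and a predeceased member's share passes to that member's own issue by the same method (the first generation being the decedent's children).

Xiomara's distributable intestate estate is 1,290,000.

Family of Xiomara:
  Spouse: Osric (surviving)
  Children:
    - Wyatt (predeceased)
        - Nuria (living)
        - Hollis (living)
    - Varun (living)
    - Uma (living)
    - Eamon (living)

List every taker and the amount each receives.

Osric: 430,000; Nuria: 107,500; Hollis: 107,500; Varun: 215,000; Uma: 215,000; Eamon: 215,000

Osric takes one-third of 1,290,000 = 430,000. The remaining 860,000 passes to the descendants.
The descendants' portion (860,000) is divided into 4 shares of 215,000: Varun, Uma, and Eamon each take 215,000; Wyatt's 215,000 share passes to Wyatt's issue.
Wyatt's share (215,000) is divided into 2 shares of 107,500: Nuria and Hollis each take 107,500.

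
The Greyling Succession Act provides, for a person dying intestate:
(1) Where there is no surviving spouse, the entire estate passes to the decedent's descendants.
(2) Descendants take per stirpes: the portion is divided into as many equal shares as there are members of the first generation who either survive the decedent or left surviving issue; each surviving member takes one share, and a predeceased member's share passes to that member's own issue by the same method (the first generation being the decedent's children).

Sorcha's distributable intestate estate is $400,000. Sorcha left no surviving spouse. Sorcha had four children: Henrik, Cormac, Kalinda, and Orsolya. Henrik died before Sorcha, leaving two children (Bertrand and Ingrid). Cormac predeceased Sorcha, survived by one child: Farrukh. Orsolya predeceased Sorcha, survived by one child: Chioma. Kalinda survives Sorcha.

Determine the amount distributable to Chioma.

Chioma receives $100,000.

The entire $400,000 passes to the descendants.
That amount ($400,000) is divided into 4 shares of $100,000: Kalinda takes $100,000; Henrik's $100,000 share passes to Henrik's issue; Cormac's $100,000 share passes to Cormac's issue; Orsolya's $100,000 share passes to Orsolya's issue.
Henrik's share ($100,000) is divided into 2 shares of $50,000: Bertrand and Ingrid each take $50,000.
Cormac's share ($100,000) passes entirely to Farrukh.
Orsolya's share ($100,000) passes entirely to Chioma.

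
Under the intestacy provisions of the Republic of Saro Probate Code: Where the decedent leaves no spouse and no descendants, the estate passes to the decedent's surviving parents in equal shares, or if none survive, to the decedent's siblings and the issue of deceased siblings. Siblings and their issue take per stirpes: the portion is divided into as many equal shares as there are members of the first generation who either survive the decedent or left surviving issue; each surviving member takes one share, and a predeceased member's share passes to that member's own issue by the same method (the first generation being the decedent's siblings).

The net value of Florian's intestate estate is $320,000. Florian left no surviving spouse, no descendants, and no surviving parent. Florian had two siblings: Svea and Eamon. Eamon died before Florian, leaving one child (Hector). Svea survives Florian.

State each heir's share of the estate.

The entire $320,000 passes to the siblings and their issue.
That amount ($320,000) is divided into 2 shares of $160,000: Svea takes $160,000; Eamon's $160,000 share passes to Eamon's issue.
Eamon's share ($160,000) passes entirely to Hector.

Svea: $160,000; Hector: $160,000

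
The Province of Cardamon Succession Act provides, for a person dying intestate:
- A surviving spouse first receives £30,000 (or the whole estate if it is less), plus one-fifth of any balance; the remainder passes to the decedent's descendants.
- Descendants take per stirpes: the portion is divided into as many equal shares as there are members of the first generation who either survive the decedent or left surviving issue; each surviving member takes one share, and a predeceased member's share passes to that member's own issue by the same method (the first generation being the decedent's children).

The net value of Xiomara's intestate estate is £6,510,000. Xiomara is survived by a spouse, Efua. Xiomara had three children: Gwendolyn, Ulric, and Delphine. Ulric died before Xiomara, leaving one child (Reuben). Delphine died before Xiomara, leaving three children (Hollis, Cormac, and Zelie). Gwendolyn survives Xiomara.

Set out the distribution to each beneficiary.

Efua: £1,326,000; Gwendolyn: £1,728,000; Reuben: £1,728,000; Hollis: £576,000; Cormac: £576,000; Zelie: £576,000

Efua first takes £30,000, leaving a balance of £6,480,000. Efua then takes one-fifth of the balance (£1,296,000), for a total of £1,326,000. The remaining £5,184,000 passes to the descendants.
The descendants' portion (£5,184,000) is divided into 3 shares of £1,728,000: Gwendolyn takes £1,728,000; Ulric's £1,728,000 share passes to Ulric's issue; Delphine's £1,728,000 share passes to Delphine's issue.
Ulric's share (£1,728,000) passes entirely to Reuben.
Delphine's share (£1,728,000) is divided into 3 shares of £576,000: Hollis, Cormac, and Zelie each take £576,000.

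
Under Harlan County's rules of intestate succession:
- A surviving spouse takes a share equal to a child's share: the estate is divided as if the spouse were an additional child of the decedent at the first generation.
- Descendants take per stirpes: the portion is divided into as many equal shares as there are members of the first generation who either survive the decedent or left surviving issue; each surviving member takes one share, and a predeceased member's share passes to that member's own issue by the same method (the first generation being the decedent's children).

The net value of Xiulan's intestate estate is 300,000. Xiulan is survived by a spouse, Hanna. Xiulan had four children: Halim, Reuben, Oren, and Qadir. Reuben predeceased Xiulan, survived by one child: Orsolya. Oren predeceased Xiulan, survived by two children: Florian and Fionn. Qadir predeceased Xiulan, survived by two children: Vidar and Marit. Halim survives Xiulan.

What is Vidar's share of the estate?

Vidar receives 30,000.

The spouse counts as an additional share at the children's level, so there are 5 primary shares of 60,000. Hanna takes one such share (60,000).
The children's combined portion (240,000) is divided into 4 shares of 60,000: Halim takes 60,000; Reuben's 60,000 share passes to Reuben's issue; Oren's 60,000 share passes to Oren's issue; Qadir's 60,000 share passes to Qadir's issue.
Reuben's share (60,000) passes entirely to Orsolya.
Oren's share (60,000) is divided into 2 shares of 30,000: Florian and Fionn each take 30,000.
Qadir's share (60,000) is divided into 2 shares of 30,000: Vidar and Marit each take 30,000.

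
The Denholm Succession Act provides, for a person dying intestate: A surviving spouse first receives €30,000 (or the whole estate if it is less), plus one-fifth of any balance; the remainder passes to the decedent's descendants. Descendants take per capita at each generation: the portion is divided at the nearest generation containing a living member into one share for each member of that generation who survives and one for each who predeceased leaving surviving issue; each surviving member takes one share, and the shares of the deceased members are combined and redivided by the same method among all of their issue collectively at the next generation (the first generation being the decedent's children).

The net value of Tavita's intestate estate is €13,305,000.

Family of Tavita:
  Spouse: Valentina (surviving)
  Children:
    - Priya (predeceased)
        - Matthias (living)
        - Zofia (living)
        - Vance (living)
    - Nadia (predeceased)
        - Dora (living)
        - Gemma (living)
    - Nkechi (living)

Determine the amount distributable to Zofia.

Zofia receives €1,416,000.

Valentina first takes €30,000, leaving a balance of €13,275,000. Valentina then takes one-fifth of the balance (€2,655,000), for a total of €2,685,000. The remaining €10,620,000 passes to the descendants.
The descendants' portion (€10,620,000) is divided at the children's generation into 3 shares of €3,540,000. Nkechi takes €3,540,000. The 2 shares of the deceased (Priya and Nadia) are combined into a pool of €7,080,000.
That pool (€7,080,000) is divided at the grandchildren's generation equally among Matthias, Zofia, Vance, Dora, and Gemma: €1,416,000 each.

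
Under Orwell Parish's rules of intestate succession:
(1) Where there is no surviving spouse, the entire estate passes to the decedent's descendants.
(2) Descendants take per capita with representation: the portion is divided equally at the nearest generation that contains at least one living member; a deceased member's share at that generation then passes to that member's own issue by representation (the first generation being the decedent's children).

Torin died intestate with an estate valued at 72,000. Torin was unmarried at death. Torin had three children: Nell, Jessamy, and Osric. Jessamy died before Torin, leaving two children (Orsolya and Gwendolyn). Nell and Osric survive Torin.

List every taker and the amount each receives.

The entire 72,000 passes to the descendants.
That amount (72,000) is divided into 3 shares of 24,000: Nell and Osric each take 24,000; Jessamy's 24,000 share passes to Jessamy's issue.
Jessamy's share (24,000) is divided into 2 shares of 12,000: Orsolya and Gwendolyn each take 12,000.

Nell: 24,000; Orsolya: 12,000; Gwendolyn: 12,000; Osric: 24,000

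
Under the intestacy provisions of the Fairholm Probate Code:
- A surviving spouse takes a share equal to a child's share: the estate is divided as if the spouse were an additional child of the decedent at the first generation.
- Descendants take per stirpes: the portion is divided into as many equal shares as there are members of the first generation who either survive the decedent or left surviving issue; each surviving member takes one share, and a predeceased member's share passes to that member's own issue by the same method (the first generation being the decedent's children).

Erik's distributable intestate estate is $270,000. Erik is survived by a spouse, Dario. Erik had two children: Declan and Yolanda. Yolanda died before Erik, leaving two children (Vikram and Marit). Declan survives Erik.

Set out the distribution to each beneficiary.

Dario: $90,000; Declan: $90,000; Vikram: $45,000; Marit: $45,000

The spouse counts as an additional share at the children's level, so there are 3 primary shares of $90,000. Dario takes one such share ($90,000).
The children's combined portion ($180,000) is divided into 2 shares of $90,000: Declan takes $90,000; Yolanda's $90,000 share passes to Yolanda's issue.
Yolanda's share ($90,000) is divided into 2 shares of $45,000: Vikram and Marit each take $45,000.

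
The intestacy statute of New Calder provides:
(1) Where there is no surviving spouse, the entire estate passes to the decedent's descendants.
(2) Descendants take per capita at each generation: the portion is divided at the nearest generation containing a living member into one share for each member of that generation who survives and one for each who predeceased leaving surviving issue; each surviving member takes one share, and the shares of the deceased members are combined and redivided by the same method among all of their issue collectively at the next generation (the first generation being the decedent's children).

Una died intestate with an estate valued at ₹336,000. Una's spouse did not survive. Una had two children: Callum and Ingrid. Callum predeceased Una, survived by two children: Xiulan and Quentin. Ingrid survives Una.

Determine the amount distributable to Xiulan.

Xiulan receives ₹84,000.

The entire ₹336,000 passes to the descendants.
That amount (₹336,000) is divided at the children's generation into 2 shares of ₹168,000. Ingrid takes ₹168,000. The remaining share for the deceased Callum (₹168,000) is carried to the next generation.
That pool (₹168,000) is divided at the grandchildren's generation equally among Xiulan and Quentin: ₹84,000 each.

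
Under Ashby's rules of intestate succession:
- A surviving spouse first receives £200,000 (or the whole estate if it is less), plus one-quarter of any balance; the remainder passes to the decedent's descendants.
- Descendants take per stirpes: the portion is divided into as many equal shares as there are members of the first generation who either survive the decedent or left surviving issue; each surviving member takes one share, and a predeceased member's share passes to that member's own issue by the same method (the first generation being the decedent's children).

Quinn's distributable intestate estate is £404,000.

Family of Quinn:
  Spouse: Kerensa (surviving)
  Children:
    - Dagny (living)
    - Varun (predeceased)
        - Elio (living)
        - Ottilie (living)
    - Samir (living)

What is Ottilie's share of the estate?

Kerensa first takes £200,000, leaving a balance of £204,000. Kerensa then takes one-quarter of the balance (£51,000), for a total of £251,000. The remaining £153,000 passes to the descendants.
The descendants' portion (£153,000) is divided into 3 shares of £51,000: Dagny and Samir each take £51,000; Varun's £51,000 share passes to Varun's issue.
Varun's share (£51,000) is divided into 2 shares of £25,500: Elio and Ottilie each take £25,500.

Ottilie receives £25,500.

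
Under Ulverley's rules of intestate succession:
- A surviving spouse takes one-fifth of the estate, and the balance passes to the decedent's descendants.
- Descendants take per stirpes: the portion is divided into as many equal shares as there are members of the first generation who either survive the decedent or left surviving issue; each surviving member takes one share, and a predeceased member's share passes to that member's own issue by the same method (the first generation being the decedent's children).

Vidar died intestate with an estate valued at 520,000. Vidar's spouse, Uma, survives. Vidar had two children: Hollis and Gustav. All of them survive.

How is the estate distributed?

Uma takes one-fifth of 520,000 = 104,000. The remaining 416,000 passes to the descendants.
The descendants' portion (416,000) is divided into 2 shares of 208,000: Hollis and Gustav each take 208,000.

Uma: 104,000; Hollis: 208,000; Gustav: 208,000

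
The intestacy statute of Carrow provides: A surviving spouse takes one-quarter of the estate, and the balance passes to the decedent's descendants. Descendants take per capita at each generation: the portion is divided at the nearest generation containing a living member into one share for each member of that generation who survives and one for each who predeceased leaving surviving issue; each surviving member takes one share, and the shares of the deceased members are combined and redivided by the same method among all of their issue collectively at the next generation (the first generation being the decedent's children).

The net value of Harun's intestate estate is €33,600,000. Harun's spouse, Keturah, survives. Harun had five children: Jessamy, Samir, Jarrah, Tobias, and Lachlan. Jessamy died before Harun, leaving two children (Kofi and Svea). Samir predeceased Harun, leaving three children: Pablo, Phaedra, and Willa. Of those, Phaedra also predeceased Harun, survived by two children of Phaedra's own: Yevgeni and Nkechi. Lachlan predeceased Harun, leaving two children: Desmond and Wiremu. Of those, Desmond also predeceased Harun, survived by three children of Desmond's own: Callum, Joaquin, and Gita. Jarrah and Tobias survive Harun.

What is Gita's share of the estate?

Keturah takes one-quarter of €33,600,000 = €8,400,000. The remaining €25,200,000 passes to the descendants.
The descendants' portion (€25,200,000) is divided at the children's generation into 5 shares of €5,040,000. Jarrah and Tobias each take €5,040,000. The 3 shares of the deceased (Jessamy, Samir, and Lachlan) are combined into a pool of €15,120,000.
That pool (€15,120,000) is divided at the grandchildren's generation into 7 shares of €2,160,000. Kofi, Svea, Pablo, Willa, and Wiremu each take €2,160,000. The 2 shares of the deceased (Phaedra and Desmond) are combined into a pool of €4,320,000.
That pool (€4,320,000) is divided at the great-grandchildren's generation equally among Yevgeni, Nkechi, Callum, Joaquin, and Gita: €864,000 each.

Gita receives €864,000.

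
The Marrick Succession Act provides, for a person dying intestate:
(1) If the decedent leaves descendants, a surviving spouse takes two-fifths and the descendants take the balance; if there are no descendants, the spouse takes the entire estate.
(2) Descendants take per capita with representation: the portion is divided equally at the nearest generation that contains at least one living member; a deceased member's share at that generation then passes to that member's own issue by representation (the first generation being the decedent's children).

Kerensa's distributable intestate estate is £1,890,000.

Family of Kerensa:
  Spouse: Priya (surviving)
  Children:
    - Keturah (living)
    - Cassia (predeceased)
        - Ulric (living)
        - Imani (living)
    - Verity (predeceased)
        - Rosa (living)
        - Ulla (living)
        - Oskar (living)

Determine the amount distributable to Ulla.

Ulla receives £126,000.

Priya takes two-fifths of £1,890,000 = £756,000. The remaining £1,134,000 passes to the descendants.
The descendants' portion (£1,134,000) is divided into 3 shares of £378,000: Keturah takes £378,000; Cassia's £378,000 share passes to Cassia's issue; Verity's £378,000 share passes to Verity's issue.
Cassia's share (£378,000) is divided into 2 shares of £189,000: Ulric and Imani each take £189,000.
Verity's share (£378,000) is divided into 3 shares of £126,000: Rosa, Ulla, and Oskar each take £126,000.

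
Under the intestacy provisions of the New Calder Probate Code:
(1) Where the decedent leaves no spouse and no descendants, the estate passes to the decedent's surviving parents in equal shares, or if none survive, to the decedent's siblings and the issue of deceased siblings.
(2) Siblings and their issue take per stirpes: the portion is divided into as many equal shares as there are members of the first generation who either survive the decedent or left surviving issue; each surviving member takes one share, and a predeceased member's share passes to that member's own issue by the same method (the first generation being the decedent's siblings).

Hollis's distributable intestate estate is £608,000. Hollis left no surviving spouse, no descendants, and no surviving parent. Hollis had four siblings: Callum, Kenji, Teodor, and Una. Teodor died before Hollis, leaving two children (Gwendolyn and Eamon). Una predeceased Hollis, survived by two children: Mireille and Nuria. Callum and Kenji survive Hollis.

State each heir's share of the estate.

The entire £608,000 passes to the siblings and their issue.
That amount (£608,000) is divided into 4 shares of £152,000: Callum and Kenji each take £152,000; Teodor's £152,000 share passes to Teodor's issue; Una's £152,000 share passes to Una's issue.
Teodor's share (£152,000) is divided into 2 shares of £76,000: Gwendolyn and Eamon each take £76,000.
Una's share (£152,000) is divided into 2 shares of £76,000: Mireille and Nuria each take £76,000.

Callum: £152,000; Kenji: £152,000; Gwendolyn: £76,000; Eamon: £76,000; Mireille: £76,000; Nuria: £76,000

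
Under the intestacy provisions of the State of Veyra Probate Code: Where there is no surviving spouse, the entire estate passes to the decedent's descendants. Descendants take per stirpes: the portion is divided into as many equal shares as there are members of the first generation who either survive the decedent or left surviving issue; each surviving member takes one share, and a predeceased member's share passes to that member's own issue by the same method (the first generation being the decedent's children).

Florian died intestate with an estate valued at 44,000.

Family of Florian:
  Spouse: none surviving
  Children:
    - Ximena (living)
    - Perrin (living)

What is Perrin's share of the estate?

Perrin receives 22,000.

The entire 44,000 passes to the descendants.
That amount (44,000) is divided into 2 shares of 22,000: Ximena and Perrin each take 22,000.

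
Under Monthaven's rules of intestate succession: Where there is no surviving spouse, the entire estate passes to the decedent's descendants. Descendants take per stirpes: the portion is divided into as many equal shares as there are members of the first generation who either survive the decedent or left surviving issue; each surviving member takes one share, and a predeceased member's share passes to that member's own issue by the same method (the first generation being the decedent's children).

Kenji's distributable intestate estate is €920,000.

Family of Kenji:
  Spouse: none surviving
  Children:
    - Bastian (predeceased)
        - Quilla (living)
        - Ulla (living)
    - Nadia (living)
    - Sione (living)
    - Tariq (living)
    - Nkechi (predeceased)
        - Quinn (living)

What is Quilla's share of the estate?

Quilla receives €92,000.

The entire €920,000 passes to the descendants.
That amount (€920,000) is divided into 5 shares of €184,000: Nadia, Sione, and Tariq each take €184,000; Bastian's €184,000 share passes to Bastian's issue; Nkechi's €184,000 share passes to Nkechi's issue.
Bastian's share (€184,000) is divided into 2 shares of €92,000: Quilla and Ulla each take €92,000.
Nkechi's share (€184,000) passes entirely to Quinn.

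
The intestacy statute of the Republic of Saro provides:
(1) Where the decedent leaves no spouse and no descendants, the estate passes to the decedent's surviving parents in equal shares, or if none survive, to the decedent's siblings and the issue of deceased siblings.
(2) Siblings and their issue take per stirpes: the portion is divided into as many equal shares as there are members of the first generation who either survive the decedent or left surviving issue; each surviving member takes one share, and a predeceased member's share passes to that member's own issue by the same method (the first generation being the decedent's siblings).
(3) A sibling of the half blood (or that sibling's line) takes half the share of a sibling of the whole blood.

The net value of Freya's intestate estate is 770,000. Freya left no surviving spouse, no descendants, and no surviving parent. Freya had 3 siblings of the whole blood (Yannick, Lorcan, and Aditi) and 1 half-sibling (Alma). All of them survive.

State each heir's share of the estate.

The entire 770,000 passes to the siblings and their issue.
Counting each half-blood sibling's line as half a unit, there are 7/2 units in 770,000, so one unit is 220,000. Whole-blood lines (Yannick, Lorcan, and Aditi) take 220,000 each; half-blood lines (Alma) take 110,000 each.

Alma: 110,000; Yannick: 220,000; Lorcan: 220,000; Aditi: 220,000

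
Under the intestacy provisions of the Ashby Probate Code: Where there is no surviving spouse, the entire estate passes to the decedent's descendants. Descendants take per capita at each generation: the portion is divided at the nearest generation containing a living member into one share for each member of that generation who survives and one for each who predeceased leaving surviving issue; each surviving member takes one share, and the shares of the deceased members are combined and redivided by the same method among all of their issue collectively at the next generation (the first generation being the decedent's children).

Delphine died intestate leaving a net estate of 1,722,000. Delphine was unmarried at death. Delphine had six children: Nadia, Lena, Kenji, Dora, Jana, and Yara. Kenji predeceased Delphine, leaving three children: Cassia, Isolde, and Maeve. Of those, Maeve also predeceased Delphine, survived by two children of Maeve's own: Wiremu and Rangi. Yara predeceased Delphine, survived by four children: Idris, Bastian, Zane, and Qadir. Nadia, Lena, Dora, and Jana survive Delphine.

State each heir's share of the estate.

The entire 1,722,000 passes to the descendants.
That amount (1,722,000) is divided at the children's generation into 6 shares of 287,000. Nadia, Lena, Dora, and Jana each take 287,000. The 2 shares of the deceased (Kenji and Yara) are combined into a pool of 574,000.
That pool (574,000) is divided at the grandchildren's generation into 7 shares of 82,000. Cassia, Isolde, Idris, Bastian, Zane, and Qadir each take 82,000. The remaining share for the deceased Maeve (82,000) is carried to the next generation.
That pool (82,000) is divided at the great-grandchildren's generation equally among Wiremu and Rangi: 41,000 each.

Nadia: 287,000; Lena: 287,000; Cassia: 82,000; Isolde: 82,000; Wiremu: 41,000; Rangi: 41,000; Dora: 287,000; Jana: 287,000; Idris: 82,000; Bastian: 82,000; Zane: 82,000; Qadir: 82,000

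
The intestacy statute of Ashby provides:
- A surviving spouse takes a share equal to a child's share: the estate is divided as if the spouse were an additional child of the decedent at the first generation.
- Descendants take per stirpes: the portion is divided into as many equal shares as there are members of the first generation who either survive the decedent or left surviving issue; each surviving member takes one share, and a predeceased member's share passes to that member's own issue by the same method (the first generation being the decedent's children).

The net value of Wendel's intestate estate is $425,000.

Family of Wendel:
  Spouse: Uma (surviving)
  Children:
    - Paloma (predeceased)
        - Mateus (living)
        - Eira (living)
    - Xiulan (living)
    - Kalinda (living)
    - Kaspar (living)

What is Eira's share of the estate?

Eira receives $42,500.

The spouse counts as an additional share at the children's level, so there are 5 primary shares of $85,000. Uma takes one such share ($85,000).
The children's combined portion ($340,000) is divided into 4 shares of $85,000: Xiulan, Kalinda, and Kaspar each take $85,000; Paloma's $85,000 share passes to Paloma's issue.
Paloma's share ($85,000) is divided into 2 shares of $42,500: Mateus and Eira each take $42,500.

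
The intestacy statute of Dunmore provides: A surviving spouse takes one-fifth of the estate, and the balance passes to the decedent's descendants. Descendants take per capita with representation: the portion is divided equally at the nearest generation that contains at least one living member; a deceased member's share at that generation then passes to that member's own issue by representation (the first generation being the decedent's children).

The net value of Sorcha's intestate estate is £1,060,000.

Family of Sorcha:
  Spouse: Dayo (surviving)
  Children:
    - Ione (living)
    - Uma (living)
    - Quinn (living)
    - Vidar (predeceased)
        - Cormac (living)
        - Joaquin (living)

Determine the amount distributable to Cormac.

Dayo takes one-fifth of £1,060,000 = £212,000. The remaining £848,000 passes to the descendants.
The descendants' portion (£848,000) is divided into 4 shares of £212,000: Ione, Uma, and Quinn each take £212,000; Vidar's £212,000 share passes to Vidar's issue.
Vidar's share (£212,000) is divided into 2 shares of £106,000: Cormac and Joaquin each take £106,000.

Cormac receives £106,000.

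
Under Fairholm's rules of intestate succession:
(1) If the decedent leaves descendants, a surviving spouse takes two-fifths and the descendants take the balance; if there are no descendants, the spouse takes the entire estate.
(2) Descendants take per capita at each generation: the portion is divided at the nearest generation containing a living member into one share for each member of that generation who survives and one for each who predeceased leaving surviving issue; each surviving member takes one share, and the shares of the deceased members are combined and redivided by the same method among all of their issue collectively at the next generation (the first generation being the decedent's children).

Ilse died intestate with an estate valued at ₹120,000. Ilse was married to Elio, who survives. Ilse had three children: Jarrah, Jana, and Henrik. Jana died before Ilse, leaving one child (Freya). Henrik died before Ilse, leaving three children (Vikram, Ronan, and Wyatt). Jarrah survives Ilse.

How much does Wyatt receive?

Wyatt receives ₹12,000.

Elio takes two-fifths of ₹120,000 = ₹48,000. The remaining ₹72,000 passes to the descendants.
The descendants' portion (₹72,000) is divided at the children's generation into 3 shares of ₹24,000. Jarrah takes ₹24,000. The 2 shares of the deceased (Jana and Henrik) are combined into a pool of ₹48,000.
That pool (₹48,000) is divided at the grandchildren's generation equally among Freya, Vikram, Ronan, and Wyatt: ₹12,000 each.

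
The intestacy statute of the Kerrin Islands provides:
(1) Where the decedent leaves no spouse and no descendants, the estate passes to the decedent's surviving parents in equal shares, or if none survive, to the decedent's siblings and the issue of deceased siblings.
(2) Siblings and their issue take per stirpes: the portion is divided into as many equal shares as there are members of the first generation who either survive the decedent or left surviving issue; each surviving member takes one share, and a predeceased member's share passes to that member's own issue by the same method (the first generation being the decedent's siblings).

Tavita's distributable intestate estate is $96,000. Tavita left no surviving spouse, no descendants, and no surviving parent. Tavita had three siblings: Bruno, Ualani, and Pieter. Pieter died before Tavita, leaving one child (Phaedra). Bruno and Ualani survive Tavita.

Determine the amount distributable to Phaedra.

The entire $96,000 passes to the siblings and their issue.
That amount ($96,000) is divided into 3 shares of $32,000: Bruno and Ualani each take $32,000; Pieter's $32,000 share passes to Pieter's issue.
Pieter's share ($32,000) passes entirely to Phaedra.

Phaedra receives $32,000.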